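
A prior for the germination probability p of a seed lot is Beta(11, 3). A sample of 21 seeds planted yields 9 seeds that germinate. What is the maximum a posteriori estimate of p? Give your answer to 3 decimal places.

Prior: Beta(11, 3).
Data: 9 successes in 21 trials. The binomial likelihood contributes p^9(1−p)^12, so the posterior is Beta(11+9, 3+12) = Beta(20, 15).
For Beta(a, b) with a, b > 1 the mode is (a−1)/(a+b−2) = 19/33 ≈ 0.576.

p̂_MAP = 0.576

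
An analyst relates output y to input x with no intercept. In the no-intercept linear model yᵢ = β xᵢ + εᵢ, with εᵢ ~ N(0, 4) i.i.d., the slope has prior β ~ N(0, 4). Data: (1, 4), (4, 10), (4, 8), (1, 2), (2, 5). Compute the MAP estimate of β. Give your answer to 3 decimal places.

log p(β | y) = −Σ(yᵢ − βxᵢ)²/(2·4) − β²/(2·4) + const.
Setting the derivative to zero: Σxᵢ(yᵢ − βxᵢ)/4 − β/4 = 0, so β = Σxᵢyᵢ / (Σxᵢ² + σ²/τ²).
Σxᵢyᵢ = 1·4 + 4·10 + 4·8 + 1·2 + 2·5 = 88; Σxᵢ² = 38; σ²/τ² = 1.
β̂_MAP = 88 / (38 + 1) = 88/39 ≈ 2.256.

β̂_MAP = 2.256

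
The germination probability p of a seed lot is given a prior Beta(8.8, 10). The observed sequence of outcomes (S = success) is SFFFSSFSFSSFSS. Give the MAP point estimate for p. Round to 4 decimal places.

p̂_MAP = 0.5130

Prior: Beta(8.8, 10).
Data: 8 successes in 14 trials (from the sequence). The binomial likelihood contributes p^8(1−p)^6, so the posterior is Beta(8.8+8, 10+6) = Beta(16.8, 16).
For Beta(a, b) with a, b > 1 the mode is (a−1)/(a+b−2) = 15.8/30.8 ≈ 0.5130.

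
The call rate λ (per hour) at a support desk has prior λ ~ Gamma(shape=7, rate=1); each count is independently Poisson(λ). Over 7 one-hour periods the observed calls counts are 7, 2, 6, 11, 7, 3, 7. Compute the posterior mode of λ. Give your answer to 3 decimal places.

λ̂_MAP = 6.125

Σxᵢ = 7+2+6+11+7+3+7 = 43, with n = 7.
Posterior ∝ λ^6e^(−1λ) · λ^43e^(−7λ) = λ^49e^(−8λ), i.e. Gamma(shape=50, rate=8).
The mode of a Gamma(a, b) with a ≥ 1 (shape–rate) is (a−1)/b = 49/8 ≈ 6.125.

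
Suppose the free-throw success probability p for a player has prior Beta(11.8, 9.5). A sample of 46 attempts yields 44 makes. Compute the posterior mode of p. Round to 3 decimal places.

p̂_MAP = 0.839

Prior: Beta(11.8, 9.5).
Data: 44 successes in 46 trials. The binomial likelihood contributes p^44(1−p)^2, so the posterior is Beta(11.8+44, 9.5+2) = Beta(55.8, 11.5).
For Beta(a, b) with a, b > 1 the mode is (a−1)/(a+b−2) = 54.8/65.3 ≈ 0.839.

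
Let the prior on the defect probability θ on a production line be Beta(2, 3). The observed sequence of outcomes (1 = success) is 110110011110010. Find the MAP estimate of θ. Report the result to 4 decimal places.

Prior: Beta(2, 3).
Data: 9 successes in 15 trials (from the sequence). The binomial likelihood contributes θ^9(1−θ)^6, so the posterior is Beta(2+9, 3+6) = Beta(11, 9).
For Beta(a, b) with a, b > 1 the mode is (a−1)/(a+b−2) = 10/18 ≈ 0.5556.

θ̂_MAP = 0.5556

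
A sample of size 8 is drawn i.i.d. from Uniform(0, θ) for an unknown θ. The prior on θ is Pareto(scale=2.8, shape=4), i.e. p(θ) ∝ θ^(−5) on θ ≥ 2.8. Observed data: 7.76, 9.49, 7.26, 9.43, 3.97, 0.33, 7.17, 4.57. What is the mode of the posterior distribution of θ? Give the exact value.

The Uniform(0, θ) likelihood is θ^(−n) for θ ≥ max(xᵢ), zero otherwise. Here max(xᵢ) = 9.49.
Posterior ∝ θ^(−5) · θ^(−8) = θ^(−13) on θ ≥ max(2.8, 9.49) = 9.49.
This density is strictly decreasing in θ, so the posterior mode lies at the lower boundary of the support.

θ̂_MAP = 9.49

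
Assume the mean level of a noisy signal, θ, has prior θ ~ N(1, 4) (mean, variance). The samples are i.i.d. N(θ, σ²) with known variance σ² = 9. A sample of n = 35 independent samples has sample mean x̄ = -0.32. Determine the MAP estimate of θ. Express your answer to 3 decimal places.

n = 35, x̄ = -0.32.
For a Normal prior and Normal likelihood with known variance, the posterior is Normal; its mode equals its mean, the precision-weighted average.
Prior precision 1/σ₀² = 1/4 = 0.25; data precision n/σ² = 35/9.
θ̂ = (0.25·1 + (35/9)·(-0.32)) / (0.25 + 35/9) = (-179/180)/(149/36) = -179/745 ≈ -0.240.

θ̂_MAP = -0.240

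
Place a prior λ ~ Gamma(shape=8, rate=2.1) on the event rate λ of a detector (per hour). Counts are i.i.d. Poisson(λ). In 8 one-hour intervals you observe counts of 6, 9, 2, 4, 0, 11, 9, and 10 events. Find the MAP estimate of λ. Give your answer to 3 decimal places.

Σxᵢ = 6+9+2+4+0+11+9+10 = 51, with n = 8.
Posterior ∝ λ^7e^(−2.1λ) · λ^51e^(−8λ) = λ^58e^(−10.1λ), i.e. Gamma(shape=59, rate=10.1).
The mode of a Gamma(a, b) with a ≥ 1 (shape–rate) is (a−1)/b = 58/10.1 ≈ 5.743.

λ̂_MAP = 5.743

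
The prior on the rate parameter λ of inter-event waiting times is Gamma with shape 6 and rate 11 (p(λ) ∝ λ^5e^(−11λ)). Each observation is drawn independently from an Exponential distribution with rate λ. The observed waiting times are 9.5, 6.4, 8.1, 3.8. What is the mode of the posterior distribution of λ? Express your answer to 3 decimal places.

λ̂_MAP = 0.232

The Exponential(rate=λ) likelihood is ∝ λ^n e^(−λΣtᵢ). Here n = 4 and Σtᵢ = 9.5 + 6.4 + 8.1 + 3.8 = 27.8.
Posterior ∝ λ^5e^(−11λ) · λ^4e^(−27.8λ) = λ^9e^(−38.8λ), i.e. Gamma(10, 38.8).
Mode = (a−1)/b = 9/38.8 ≈ 0.232.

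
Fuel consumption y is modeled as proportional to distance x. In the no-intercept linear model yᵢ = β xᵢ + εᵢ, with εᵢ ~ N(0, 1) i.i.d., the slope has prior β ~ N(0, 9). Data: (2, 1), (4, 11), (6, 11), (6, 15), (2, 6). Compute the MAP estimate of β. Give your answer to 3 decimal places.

log p(β | y) = −Σ(yᵢ − βxᵢ)²/(2·1) − β²/(2·9) + const.
Setting the derivative to zero: Σxᵢ(yᵢ − βxᵢ)/1 − β/9 = 0, so β = Σxᵢyᵢ / (Σxᵢ² + σ²/τ²).
Σxᵢyᵢ = 2·1 + 4·11 + 6·11 + 6·15 + 2·6 = 214; Σxᵢ² = 96; σ²/τ² = 1/9.
β̂_MAP = 214 / (96 + 1/9) = 214/(865/9) = 1926/865 ≈ 2.227.

β̂_MAP = 2.227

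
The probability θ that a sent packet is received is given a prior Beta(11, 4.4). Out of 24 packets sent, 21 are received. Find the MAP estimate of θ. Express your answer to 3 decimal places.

Prior: Beta(11, 4.4).
Data: 21 successes in 24 trials. The binomial likelihood contributes θ^21(1−θ)^3, so the posterior is Beta(11+21, 4.4+3) = Beta(32, 7.4).
For Beta(a, b) with a, b > 1 the mode is (a−1)/(a+b−2) = 31/37.4 ≈ 0.829.

θ̂_MAP = 0.829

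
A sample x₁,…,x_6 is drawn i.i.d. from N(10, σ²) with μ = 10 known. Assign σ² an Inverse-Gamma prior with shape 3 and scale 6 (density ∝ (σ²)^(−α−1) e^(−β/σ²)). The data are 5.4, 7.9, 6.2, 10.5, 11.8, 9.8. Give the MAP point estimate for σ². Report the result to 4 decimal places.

σ̂²_MAP = 3.9671

Sum of squared deviations about the known mean: SS = (5.4−10)² + (7.9−10)² + (6.2−10)² + (10.5−10)² + (11.8−10)² + (9.8−10)² = 43.54.
The Normal likelihood contributes (σ²)^(−n/2) exp(−SS/(2σ²)), so the posterior is Inverse-Gamma(α + n/2, β + SS/2) = Inverse-Gamma(6, 27.77).
The mode of Inverse-Gamma(a, b) is b/(a+1) = 27.77/7 ≈ 3.9671.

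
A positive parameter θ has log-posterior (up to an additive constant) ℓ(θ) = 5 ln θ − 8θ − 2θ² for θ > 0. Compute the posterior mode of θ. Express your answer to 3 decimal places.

ℓ'(θ) = 5/θ − 8 − 4θ. Setting this to zero and multiplying by θ: 4θ² + 8θ − 5 = 0.
θ = (−8 + √(8² + 4·4·5)) / (2·4) = (−8 + √144) / 8 = (−8 + 12)/8 = 1/2.
ℓ''(θ) = −5/θ² − 4 < 0, confirming a maximum.

θ̂_MAP = 0.500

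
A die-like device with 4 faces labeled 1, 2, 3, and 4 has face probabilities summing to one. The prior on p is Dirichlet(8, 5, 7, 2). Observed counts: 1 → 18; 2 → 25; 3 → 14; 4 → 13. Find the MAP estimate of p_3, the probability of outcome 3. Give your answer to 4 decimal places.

MAP estimate: 0.2273

The posterior is Dirichlet(αᵢ + nᵢ) = Dirichlet(26, 30, 21, 15).
For a Dirichlet(a₁,…,a_K) with all aᵢ > 1, the mode has j-th component (aⱼ − 1)/(Σaᵢ − K).
Here Σaᵢ = 92 and K = 4, so p_3 = (21 − 1)/(92 − 4) = 20/88 ≈ 0.2273.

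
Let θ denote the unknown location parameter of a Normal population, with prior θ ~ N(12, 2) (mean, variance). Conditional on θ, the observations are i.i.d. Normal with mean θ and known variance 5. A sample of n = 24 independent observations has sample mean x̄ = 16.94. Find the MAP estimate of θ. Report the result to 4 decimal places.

θ̂_MAP = 16.4740

n = 24, x̄ = 16.94.
For a Normal prior and Normal likelihood with known variance, the posterior is Normal; its mode equals its mean, the precision-weighted average.
Prior precision 1/σ₀² = 1/2 = 0.5; data precision n/σ² = 24/5 = 4.8.
θ̂ = (0.5·12 + 4.8·16.94) / (0.5 + 4.8) = 87.312/5.3 = 21828/1325 ≈ 16.4740.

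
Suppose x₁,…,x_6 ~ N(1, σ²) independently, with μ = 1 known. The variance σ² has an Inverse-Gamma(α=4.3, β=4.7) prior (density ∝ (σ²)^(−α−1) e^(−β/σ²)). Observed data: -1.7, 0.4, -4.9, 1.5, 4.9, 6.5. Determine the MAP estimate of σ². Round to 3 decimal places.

σ̂²_MAP = 5.878

Sum of squared deviations about the known mean: SS = (-1.7−1)² + (0.4−1)² + (-4.9−1)² + (1.5−1)² + (4.9−1)² + (6.5−1)² = 88.17.
The Normal likelihood contributes (σ²)^(−n/2) exp(−SS/(2σ²)), so the posterior is Inverse-Gamma(α + n/2, β + SS/2) = Inverse-Gamma(7.3, 48.785).
The mode of Inverse-Gamma(a, b) is b/(a+1) = 48.785/8.3 ≈ 5.878.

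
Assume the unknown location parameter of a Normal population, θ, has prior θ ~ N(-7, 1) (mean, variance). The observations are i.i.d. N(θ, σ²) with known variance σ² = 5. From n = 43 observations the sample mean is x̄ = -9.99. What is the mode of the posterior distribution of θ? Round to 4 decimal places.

θ̂_MAP = -9.6785

n = 43, x̄ = -9.99.
For a Normal prior and Normal likelihood with known variance, the posterior is Normal; its mode equals its mean, the precision-weighted average.
Prior precision 1/σ₀² = 1/1 = 1; data precision n/σ² = 43/5 = 8.6.
θ̂ = (1·(-7) + 8.6·(-9.99)) / (1 + 8.6) = (-92.914)/9.6 = -46457/4800 ≈ -9.6785.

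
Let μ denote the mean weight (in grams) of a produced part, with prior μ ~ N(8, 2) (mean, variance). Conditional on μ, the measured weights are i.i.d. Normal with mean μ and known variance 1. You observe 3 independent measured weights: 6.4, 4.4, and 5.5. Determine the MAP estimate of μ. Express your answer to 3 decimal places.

μ̂_MAP = 5.800

n = 3; x̄ = (6.4 + 4.4 + 5.5)/3 = 16.3/3 = 163/30 ≈ 5.4333.
For a Normal prior and Normal likelihood with known variance, the posterior is Normal; its mode equals its mean, the precision-weighted average.
Prior precision 1/σ₀² = 1/2 = 0.5; data precision n/σ² = 3/1 = 3.
μ̂ = (0.5·8 + 3·(163/30)) / (0.5 + 3) = 20.3/3.5 = 5.800.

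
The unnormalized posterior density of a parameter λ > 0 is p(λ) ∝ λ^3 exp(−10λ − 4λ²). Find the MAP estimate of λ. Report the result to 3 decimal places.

ℓ'(λ) = 3/λ − 10 − 8λ. Setting this to zero and multiplying by λ: 8λ² + 10λ − 3 = 0.
λ = (−10 + √(10² + 4·8·3)) / (2·8) = (−10 + √196) / 16 = (−10 + 14)/16 = 1/4.
ℓ''(λ) = −3/λ² − 8 < 0, confirming a maximum.

λ̂_MAP = 0.250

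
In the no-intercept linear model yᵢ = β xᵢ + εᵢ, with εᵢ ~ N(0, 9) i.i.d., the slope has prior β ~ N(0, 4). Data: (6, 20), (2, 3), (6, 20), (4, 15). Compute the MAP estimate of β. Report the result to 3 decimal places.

β̂_MAP = 3.247

log p(β | y) = −Σ(yᵢ − βxᵢ)²/(2·9) − β²/(2·4) + const.
Setting the derivative to zero: Σxᵢ(yᵢ − βxᵢ)/9 − β/4 = 0, so β = Σxᵢyᵢ / (Σxᵢ² + σ²/τ²).
Σxᵢyᵢ = 6·20 + 2·3 + 6·20 + 4·15 = 306; Σxᵢ² = 92; σ²/τ² = 2.25.
β̂_MAP = 306 / (92 + 2.25) = 306/94.25 ≈ 3.247.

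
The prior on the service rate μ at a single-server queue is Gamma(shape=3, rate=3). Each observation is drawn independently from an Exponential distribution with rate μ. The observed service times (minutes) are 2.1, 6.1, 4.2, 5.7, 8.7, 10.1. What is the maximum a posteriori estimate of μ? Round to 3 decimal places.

The Exponential(rate=μ) likelihood is ∝ μ^n e^(−μΣtᵢ). Here n = 6 and Σtᵢ = 2.1 + 6.1 + 4.2 + 5.7 + 8.7 + 10.1 = 36.9.
Posterior ∝ μ^2e^(−3μ) · μ^6e^(−36.9μ) = μ^8e^(−39.9μ), i.e. Gamma(9, 39.9).
Mode = (a−1)/b = 8/39.9 ≈ 0.201.

μ̂_MAP = 0.201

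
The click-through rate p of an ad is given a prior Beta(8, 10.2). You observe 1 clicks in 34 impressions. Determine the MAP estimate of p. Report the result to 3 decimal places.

p̂_MAP = 0.159

Prior: Beta(8, 10.2).
Data: 1 success in 34 trials. The binomial likelihood contributes p(1−p)^33, so the posterior is Beta(8+1, 10.2+33) = Beta(9, 43.2).
For Beta(a, b) with a, b > 1 the mode is (a−1)/(a+b−2) = 8/50.2 ≈ 0.159.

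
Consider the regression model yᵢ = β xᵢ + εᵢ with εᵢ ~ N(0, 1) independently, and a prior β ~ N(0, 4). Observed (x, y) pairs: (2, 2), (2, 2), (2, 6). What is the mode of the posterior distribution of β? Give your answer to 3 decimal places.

log p(β | y) = −Σ(yᵢ − βxᵢ)²/(2·1) − β²/(2·4) + const.
Setting the derivative to zero: Σxᵢ(yᵢ − βxᵢ)/1 − β/4 = 0, so β = Σxᵢyᵢ / (Σxᵢ² + σ²/τ²).
Σxᵢyᵢ = 2·2 + 2·2 + 2·6 = 20; Σxᵢ² = 12; σ²/τ² = 0.25.
β̂_MAP = 20 / (12 + 0.25) = 20/12.25 ≈ 1.633.

β̂_MAP = 1.633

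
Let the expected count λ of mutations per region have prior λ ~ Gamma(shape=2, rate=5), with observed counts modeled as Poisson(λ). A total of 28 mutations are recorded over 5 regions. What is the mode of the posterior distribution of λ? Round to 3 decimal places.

λ̂_MAP = 2.900

Σxᵢ = 28, n = 5.
Posterior ∝ λe^(−5λ) · λ^28e^(−5λ) = λ^29e^(−10λ), i.e. Gamma(shape=30, rate=10).
The mode of a Gamma(a, b) with a ≥ 1 (shape–rate) is (a−1)/b = 29/10 ≈ 2.900.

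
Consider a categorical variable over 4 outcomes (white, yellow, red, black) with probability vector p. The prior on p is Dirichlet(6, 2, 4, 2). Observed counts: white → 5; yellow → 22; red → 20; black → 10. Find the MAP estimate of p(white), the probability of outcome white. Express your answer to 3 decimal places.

MAP estimate of p(white) = 0.149

The posterior is Dirichlet(αᵢ + nᵢ) = Dirichlet(11, 24, 24, 12).
For a Dirichlet(a₁,…,a_K) with all aᵢ > 1, the mode has j-th component (aⱼ − 1)/(Σaᵢ − K).
Here Σaᵢ = 71 and K = 4, so p(white) = (11 − 1)/(71 − 4) = 10/67 ≈ 0.149.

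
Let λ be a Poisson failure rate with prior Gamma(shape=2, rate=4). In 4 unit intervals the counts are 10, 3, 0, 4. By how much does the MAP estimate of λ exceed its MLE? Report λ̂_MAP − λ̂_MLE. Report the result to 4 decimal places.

Σxᵢ = 17. Posterior is Gamma(19, 8); MAP = (19−1)/8 = 18/8 ≈ 2.25000.
MLE = x̄ = 17/4 ≈ 4.25000.
Difference = 18/8 − 17/4 = -2 ≈ -2.0000.

MAP − MLE = -2.0000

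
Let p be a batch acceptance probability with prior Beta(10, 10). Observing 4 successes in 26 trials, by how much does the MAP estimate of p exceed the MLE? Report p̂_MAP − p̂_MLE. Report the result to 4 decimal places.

Posterior is Beta(14, 32); MAP = (14−1)/(46−2) = 13/44 ≈ 0.29545.
MLE ignores the prior: p̂_MLE = k/n = 4/26 ≈ 0.15385.
Difference = 13/44 − 4/26 = 81/572 ≈ 0.1416.

MAP − MLE = 0.1416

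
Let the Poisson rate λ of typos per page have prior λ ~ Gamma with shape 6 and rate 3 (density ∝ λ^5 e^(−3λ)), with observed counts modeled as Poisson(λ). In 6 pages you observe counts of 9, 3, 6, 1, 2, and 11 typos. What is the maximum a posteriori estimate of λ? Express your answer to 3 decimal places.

λ̂_MAP = 4.111

Σxᵢ = 9+3+6+1+2+11 = 32, with n = 6.
Posterior ∝ λ^5e^(−3λ) · λ^32e^(−6λ) = λ^37e^(−9λ), i.e. Gamma(shape=38, rate=9).
The mode of a Gamma(a, b) with a ≥ 1 (shape–rate) is (a−1)/b = 37/9 ≈ 4.111.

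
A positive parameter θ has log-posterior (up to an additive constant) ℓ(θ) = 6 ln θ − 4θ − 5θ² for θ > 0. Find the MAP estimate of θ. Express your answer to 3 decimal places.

θ̂_MAP = 0.600

ℓ'(θ) = 6/θ − 4 − 10θ. Setting this to zero and multiplying by θ: 10θ² + 4θ − 6 = 0.
θ = (−4 + √(4² + 4·10·6)) / (2·10) = (−4 + √256) / 20 = (−4 + 16)/20 = 3/5.
ℓ''(θ) = −6/θ² − 10 < 0, confirming a maximum.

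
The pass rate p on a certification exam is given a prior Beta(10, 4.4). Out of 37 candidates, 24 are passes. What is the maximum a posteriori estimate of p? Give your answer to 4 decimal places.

Prior: Beta(10, 4.4).
Data: 24 successes in 37 trials. The binomial likelihood contributes p^24(1−p)^13, so the posterior is Beta(10+24, 4.4+13) = Beta(34, 17.4).
For Beta(a, b) with a, b > 1 the mode is (a−1)/(a+b−2) = 33/49.4 ≈ 0.6680.

p̂_MAP = 0.6680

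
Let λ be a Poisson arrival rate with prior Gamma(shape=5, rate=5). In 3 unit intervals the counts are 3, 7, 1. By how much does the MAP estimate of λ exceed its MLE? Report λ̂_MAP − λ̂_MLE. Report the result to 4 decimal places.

Σxᵢ = 11. Posterior is Gamma(16, 8); MAP = (16−1)/8 = 15/8 ≈ 1.87500.
MLE = x̄ = 11/3 ≈ 3.66667.
Difference = 15/8 − 11/3 = -43/24 ≈ -1.7917.

MAP − MLE = -1.7917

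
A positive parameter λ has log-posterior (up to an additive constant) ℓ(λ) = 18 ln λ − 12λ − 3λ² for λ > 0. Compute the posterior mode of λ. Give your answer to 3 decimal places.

λ̂_MAP = 1.000

ℓ'(λ) = 18/λ − 12 − 6λ. Setting this to zero and multiplying by λ: 6λ² + 12λ − 18 = 0.
λ = (−12 + √(12² + 4·6·18)) / (2·6) = (−12 + √576) / 12 = (−12 + 24)/12 = 1.
ℓ''(λ) = −18/λ² − 6 < 0, confirming a maximum.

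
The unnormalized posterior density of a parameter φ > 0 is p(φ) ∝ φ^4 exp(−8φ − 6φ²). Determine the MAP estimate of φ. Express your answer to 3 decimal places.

φ̂_MAP = 0.333

ℓ'(φ) = 4/φ − 8 − 12φ. Setting this to zero and multiplying by φ: 12φ² + 8φ − 4 = 0.
φ = (−8 + √(8² + 4·12·4)) / (2·12) = (−8 + √256) / 24 = (−8 + 16)/24 = 1/3.
ℓ''(φ) = −4/φ² − 12 < 0, confirming a maximum.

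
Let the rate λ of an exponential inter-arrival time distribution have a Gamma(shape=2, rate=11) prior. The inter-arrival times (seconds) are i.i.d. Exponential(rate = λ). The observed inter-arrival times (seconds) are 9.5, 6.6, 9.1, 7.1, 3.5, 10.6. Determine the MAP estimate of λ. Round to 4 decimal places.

λ̂_MAP = 0.1220

The Exponential(rate=λ) likelihood is ∝ λ^n e^(−λΣtᵢ). Here n = 6 and Σtᵢ = 9.5 + 6.6 + 9.1 + 7.1 + 3.5 + 10.6 = 46.4.
Posterior ∝ λe^(−11λ) · λ^6e^(−46.4λ) = λ^7e^(−57.4λ), i.e. Gamma(8, 57.4).
Mode = (a−1)/b = 7/57.4 ≈ 0.1220.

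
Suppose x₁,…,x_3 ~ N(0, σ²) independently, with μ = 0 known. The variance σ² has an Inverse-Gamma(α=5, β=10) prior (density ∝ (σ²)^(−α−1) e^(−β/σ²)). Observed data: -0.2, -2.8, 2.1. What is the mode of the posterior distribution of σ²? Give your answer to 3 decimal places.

σ̂²_MAP = 2.153

Sum of squared deviations about the known mean: SS = (-0.2−0)² + (-2.8−0)² + (2.1−0)² = 12.29.
The Normal likelihood contributes (σ²)^(−n/2) exp(−SS/(2σ²)), so the posterior is Inverse-Gamma(α + n/2, β + SS/2) = Inverse-Gamma(6.5, 16.145).
The mode of Inverse-Gamma(a, b) is b/(a+1) = 16.145/7.5 ≈ 2.153.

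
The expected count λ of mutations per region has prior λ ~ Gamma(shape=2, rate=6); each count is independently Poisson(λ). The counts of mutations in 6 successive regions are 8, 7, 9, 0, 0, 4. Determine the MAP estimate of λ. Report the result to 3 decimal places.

λ̂_MAP = 2.417

Σxᵢ = 8+7+9+0+0+4 = 28, with n = 6.
Posterior ∝ λe^(−6λ) · λ^28e^(−6λ) = λ^29e^(−12λ), i.e. Gamma(shape=30, rate=12).
The mode of a Gamma(a, b) with a ≥ 1 (shape–rate) is (a−1)/b = 29/12 ≈ 2.417.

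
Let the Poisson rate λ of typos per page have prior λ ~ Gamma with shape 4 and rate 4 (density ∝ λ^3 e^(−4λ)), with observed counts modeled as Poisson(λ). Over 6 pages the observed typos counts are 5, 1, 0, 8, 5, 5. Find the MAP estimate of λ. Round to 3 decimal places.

Σxᵢ = 5+1+0+8+5+5 = 24, with n = 6.
Posterior ∝ λ^3e^(−4λ) · λ^24e^(−6λ) = λ^27e^(−10λ), i.e. Gamma(shape=28, rate=10).
The mode of a Gamma(a, b) with a ≥ 1 (shape–rate) is (a−1)/b = 27/10 ≈ 2.700.

λ̂_MAP = 2.700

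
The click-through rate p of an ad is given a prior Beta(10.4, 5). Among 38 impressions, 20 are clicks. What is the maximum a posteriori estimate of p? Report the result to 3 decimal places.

Prior: Beta(10.4, 5).
Data: 20 successes in 38 trials. The binomial likelihood contributes p^20(1−p)^18, so the posterior is Beta(10.4+20, 5+18) = Beta(30.4, 23).
For Beta(a, b) with a, b > 1 the mode is (a−1)/(a+b−2) = 29.4/51.4 ≈ 0.572.

p̂_MAP = 0.572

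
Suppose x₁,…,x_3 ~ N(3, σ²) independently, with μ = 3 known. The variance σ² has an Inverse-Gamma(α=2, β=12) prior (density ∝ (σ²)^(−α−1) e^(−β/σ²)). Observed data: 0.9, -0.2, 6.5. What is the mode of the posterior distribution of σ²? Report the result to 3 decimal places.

Sum of squared deviations about the known mean: SS = (0.9−3)² + (-0.2−3)² + (6.5−3)² = 26.9.
The Normal likelihood contributes (σ²)^(−n/2) exp(−SS/(2σ²)), so the posterior is Inverse-Gamma(α + n/2, β + SS/2) = Inverse-Gamma(3.5, 25.45).
The mode of Inverse-Gamma(a, b) is b/(a+1) = 25.45/4.5 ≈ 5.656.

σ̂²_MAP = 5.656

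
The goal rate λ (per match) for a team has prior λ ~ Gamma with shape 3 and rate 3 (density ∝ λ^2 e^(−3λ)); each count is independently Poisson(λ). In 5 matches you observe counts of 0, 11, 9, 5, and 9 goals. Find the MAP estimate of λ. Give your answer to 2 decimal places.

λ̂_MAP = 4.50

Σxᵢ = 0+11+9+5+9 = 34, with n = 5.
Posterior ∝ λ^2e^(−3λ) · λ^34e^(−5λ) = λ^36e^(−8λ), i.e. Gamma(shape=37, rate=8).
The mode of a Gamma(a, b) with a ≥ 1 (shape–rate) is (a−1)/b = 36/8 ≈ 4.50.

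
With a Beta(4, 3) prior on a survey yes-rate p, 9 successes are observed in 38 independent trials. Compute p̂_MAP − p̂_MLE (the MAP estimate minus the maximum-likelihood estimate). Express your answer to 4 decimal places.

MAP − MLE = 0.0422

Posterior is Beta(13, 32); MAP = (13−1)/(45−2) = 12/43 ≈ 0.27907.
MLE ignores the prior: p̂_MLE = k/n = 9/38 ≈ 0.23684.
Difference = 12/43 − 9/38 = 69/1634 ≈ 0.0422.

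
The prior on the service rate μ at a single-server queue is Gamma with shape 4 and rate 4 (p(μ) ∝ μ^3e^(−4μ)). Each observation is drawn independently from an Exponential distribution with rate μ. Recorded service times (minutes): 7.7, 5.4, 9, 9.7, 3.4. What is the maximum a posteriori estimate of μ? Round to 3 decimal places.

μ̂_MAP = 0.204

The Exponential(rate=μ) likelihood is ∝ μ^n e^(−μΣtᵢ). Here n = 5 and Σtᵢ = 7.7 + 5.4 + 9 + 9.7 + 3.4 = 35.2.
Posterior ∝ μ^3e^(−4μ) · μ^5e^(−35.2μ) = μ^8e^(−39.2μ), i.e. Gamma(9, 39.2).
Mode = (a−1)/b = 8/39.2 ≈ 0.204.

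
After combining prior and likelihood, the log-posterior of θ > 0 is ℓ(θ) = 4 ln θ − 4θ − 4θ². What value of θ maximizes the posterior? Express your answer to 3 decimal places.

ℓ'(θ) = 4/θ − 4 − 8θ. Setting this to zero and multiplying by θ: 8θ² + 4θ − 4 = 0.
θ = (−4 + √(4² + 4·8·4)) / (2·8) = (−4 + √144) / 16 = (−4 + 12)/16 = 1/2.
ℓ''(θ) = −4/θ² − 8 < 0, confirming a maximum.

θ̂_MAP = 0.500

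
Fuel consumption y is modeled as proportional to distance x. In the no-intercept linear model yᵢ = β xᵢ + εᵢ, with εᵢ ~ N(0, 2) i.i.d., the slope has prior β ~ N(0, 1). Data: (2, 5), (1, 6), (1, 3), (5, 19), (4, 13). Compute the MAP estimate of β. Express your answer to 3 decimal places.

β̂_MAP = 3.388

log p(β | y) = −Σ(yᵢ − βxᵢ)²/(2·2) − β²/(2·1) + const.
Setting the derivative to zero: Σxᵢ(yᵢ − βxᵢ)/2 − β/1 = 0, so β = Σxᵢyᵢ / (Σxᵢ² + σ²/τ²).
Σxᵢyᵢ = 2·5 + 1·6 + 1·3 + 5·19 + 4·13 = 166; Σxᵢ² = 47; σ²/τ² = 2.
β̂_MAP = 166 / (47 + 2) = 166/49 ≈ 3.388.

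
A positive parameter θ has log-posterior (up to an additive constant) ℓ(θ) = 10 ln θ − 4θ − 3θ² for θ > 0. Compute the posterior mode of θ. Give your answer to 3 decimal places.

θ̂_MAP = 1.000

ℓ'(θ) = 10/θ − 4 − 6θ. Setting this to zero and multiplying by θ: 6θ² + 4θ − 10 = 0.
θ = (−4 + √(4² + 4·6·10)) / (2·6) = (−4 + √256) / 12 = (−4 + 16)/12 = 1.
ℓ''(θ) = −10/θ² − 6 < 0, confirming a maximum.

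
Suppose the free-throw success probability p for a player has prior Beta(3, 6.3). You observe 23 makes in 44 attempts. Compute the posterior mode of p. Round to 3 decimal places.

Prior: Beta(3, 6.3).
Data: 23 successes in 44 trials. The binomial likelihood contributes p^23(1−p)^21, so the posterior is Beta(3+23, 6.3+21) = Beta(26, 27.3).
For Beta(a, b) with a, b > 1 the mode is (a−1)/(a+b−2) = 25/51.3 ≈ 0.487.

p̂_MAP = 0.487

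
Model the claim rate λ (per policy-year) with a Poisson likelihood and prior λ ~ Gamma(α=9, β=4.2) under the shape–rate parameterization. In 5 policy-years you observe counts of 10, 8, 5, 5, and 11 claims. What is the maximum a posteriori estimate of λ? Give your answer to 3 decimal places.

λ̂_MAP = 5.109

Σxᵢ = 10+8+5+5+11 = 39, with n = 5.
Posterior ∝ λ^8e^(−4.2λ) · λ^39e^(−5λ) = λ^47e^(−9.2λ), i.e. Gamma(shape=48, rate=9.2).
The mode of a Gamma(a, b) with a ≥ 1 (shape–rate) is (a−1)/b = 47/9.2 ≈ 5.109.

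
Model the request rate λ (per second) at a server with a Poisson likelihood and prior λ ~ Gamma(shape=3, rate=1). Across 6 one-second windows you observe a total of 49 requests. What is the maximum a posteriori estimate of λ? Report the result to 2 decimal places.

λ̂_MAP = 7.29

Σxᵢ = 49, n = 6.
Posterior ∝ λ^2e^(−1λ) · λ^49e^(−6λ) = λ^51e^(−7λ), i.e. Gamma(shape=52, rate=7).
The mode of a Gamma(a, b) with a ≥ 1 (shape–rate) is (a−1)/b = 51/7 ≈ 7.29.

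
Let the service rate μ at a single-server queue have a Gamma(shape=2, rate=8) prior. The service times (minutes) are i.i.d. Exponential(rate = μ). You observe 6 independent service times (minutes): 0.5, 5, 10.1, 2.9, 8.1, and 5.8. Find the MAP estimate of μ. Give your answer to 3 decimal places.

μ̂_MAP = 0.173

The Exponential(rate=μ) likelihood is ∝ μ^n e^(−μΣtᵢ). Here n = 6 and Σtᵢ = 0.5 + 5 + 10.1 + 2.9 + 8.1 + 5.8 = 32.4.
Posterior ∝ μe^(−8μ) · μ^6e^(−32.4μ) = μ^7e^(−40.4μ), i.e. Gamma(8, 40.4).
Mode = (a−1)/b = 7/40.4 ≈ 0.173.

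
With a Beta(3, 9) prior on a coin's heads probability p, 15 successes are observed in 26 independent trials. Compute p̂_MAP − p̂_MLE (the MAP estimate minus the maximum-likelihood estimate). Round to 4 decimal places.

MAP − MLE = -0.1047

Posterior is Beta(18, 20); MAP = (18−1)/(38−2) = 17/36 ≈ 0.47222.
MLE ignores the prior: p̂_MLE = k/n = 15/26 ≈ 0.57692.
Difference = 17/36 − 15/26 = -49/468 ≈ -0.1047.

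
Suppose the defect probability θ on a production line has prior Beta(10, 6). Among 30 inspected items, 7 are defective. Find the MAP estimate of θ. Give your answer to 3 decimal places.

θ̂_MAP = 0.364

Prior: Beta(10, 6).
Data: 7 successes in 30 trials. The binomial likelihood contributes θ^7(1−θ)^23, so the posterior is Beta(10+7, 6+23) = Beta(17, 29).
For Beta(a, b) with a, b > 1 the mode is (a−1)/(a+b−2) = 16/44 ≈ 0.364.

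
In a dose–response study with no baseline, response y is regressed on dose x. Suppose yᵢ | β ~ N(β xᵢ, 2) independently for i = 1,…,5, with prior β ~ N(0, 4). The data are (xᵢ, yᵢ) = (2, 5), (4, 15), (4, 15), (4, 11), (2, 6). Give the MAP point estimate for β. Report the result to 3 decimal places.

β̂_MAP = 3.292

log p(β | y) = −Σ(yᵢ − βxᵢ)²/(2·2) − β²/(2·4) + const.
Setting the derivative to zero: Σxᵢ(yᵢ − βxᵢ)/2 − β/4 = 0, so β = Σxᵢyᵢ / (Σxᵢ² + σ²/τ²).
Σxᵢyᵢ = 2·5 + 4·15 + 4·15 + 4·11 + 2·6 = 186; Σxᵢ² = 56; σ²/τ² = 0.5.
β̂_MAP = 186 / (56 + 0.5) = 186/56.5 ≈ 3.292.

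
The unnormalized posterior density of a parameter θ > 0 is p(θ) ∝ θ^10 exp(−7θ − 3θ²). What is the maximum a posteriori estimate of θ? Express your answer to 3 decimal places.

ℓ'(θ) = 10/θ − 7 − 6θ. Setting this to zero and multiplying by θ: 6θ² + 7θ − 10 = 0.
θ = (−7 + √(7² + 4·6·10)) / (2·6) = (−7 + √289) / 12 = (−7 + 17)/12 = 5/6.
ℓ''(θ) = −10/θ² − 6 < 0, confirming a maximum.

θ̂_MAP = 0.833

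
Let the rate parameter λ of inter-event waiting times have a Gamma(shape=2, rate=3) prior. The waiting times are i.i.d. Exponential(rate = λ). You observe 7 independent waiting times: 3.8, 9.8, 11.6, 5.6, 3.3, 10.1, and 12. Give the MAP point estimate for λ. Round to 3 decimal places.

λ̂_MAP = 0.135

The Exponential(rate=λ) likelihood is ∝ λ^n e^(−λΣtᵢ). Here n = 7 and Σtᵢ = 3.8 + 9.8 + 11.6 + 5.6 + 3.3 + 10.1 + 12 = 56.2.
Posterior ∝ λe^(−3λ) · λ^7e^(−56.2λ) = λ^8e^(−59.2λ), i.e. Gamma(9, 59.2).
Mode = (a−1)/b = 8/59.2 ≈ 0.135.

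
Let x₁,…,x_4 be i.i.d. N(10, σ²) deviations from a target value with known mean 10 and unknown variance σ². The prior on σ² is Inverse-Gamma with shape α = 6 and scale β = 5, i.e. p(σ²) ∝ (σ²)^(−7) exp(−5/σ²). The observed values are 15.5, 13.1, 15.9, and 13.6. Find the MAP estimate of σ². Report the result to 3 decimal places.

Sum of squared deviations about the known mean: SS = (15.5−10)² + (13.1−10)² + (15.9−10)² + (13.6−10)² = 87.63.
The Normal likelihood contributes (σ²)^(−n/2) exp(−SS/(2σ²)), so the posterior is Inverse-Gamma(α + n/2, β + SS/2) = Inverse-Gamma(8, 48.815).
The mode of Inverse-Gamma(a, b) is b/(a+1) = 48.815/9 ≈ 5.424.

σ̂²_MAP = 5.424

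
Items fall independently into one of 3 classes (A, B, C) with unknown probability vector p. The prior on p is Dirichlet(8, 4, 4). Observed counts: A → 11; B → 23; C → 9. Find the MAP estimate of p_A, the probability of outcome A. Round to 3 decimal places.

MAP estimate of p_A = 0.321

The posterior is Dirichlet(αᵢ + nᵢ) = Dirichlet(19, 27, 13).
For a Dirichlet(a₁,…,a_K) with all aᵢ > 1, the mode has j-th component (aⱼ − 1)/(Σaᵢ − K).
Here Σaᵢ = 59 and K = 3, so p_A = (19 − 1)/(59 − 3) = 18/56 ≈ 0.321.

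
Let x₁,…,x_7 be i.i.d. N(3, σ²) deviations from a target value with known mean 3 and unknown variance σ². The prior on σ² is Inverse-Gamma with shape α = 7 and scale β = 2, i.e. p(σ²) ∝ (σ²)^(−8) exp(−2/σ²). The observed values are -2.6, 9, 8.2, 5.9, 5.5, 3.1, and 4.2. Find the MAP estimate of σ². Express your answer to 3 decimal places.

Sum of squared deviations about the known mean: SS = (-2.6−3)² + (9−3)² + (8.2−3)² + (5.9−3)² + (5.5−3)² + (3.1−3)² + (4.2−3)² = 110.51.
The Normal likelihood contributes (σ²)^(−n/2) exp(−SS/(2σ²)), so the posterior is Inverse-Gamma(α + n/2, β + SS/2) = Inverse-Gamma(10.5, 57.255).
The mode of Inverse-Gamma(a, b) is b/(a+1) = 57.255/11.5 ≈ 4.979.

σ̂²_MAP = 4.979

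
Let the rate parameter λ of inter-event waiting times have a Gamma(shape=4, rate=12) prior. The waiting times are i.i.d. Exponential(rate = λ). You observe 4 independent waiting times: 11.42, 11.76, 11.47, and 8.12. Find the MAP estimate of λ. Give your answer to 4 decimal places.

The Exponential(rate=λ) likelihood is ∝ λ^n e^(−λΣtᵢ). Here n = 4 and Σtᵢ = 11.42 + 11.76 + 11.47 + 8.12 = 42.77.
Posterior ∝ λ^3e^(−12λ) · λ^4e^(−42.77λ) = λ^7e^(−54.77λ), i.e. Gamma(8, 54.77).
Mode = (a−1)/b = 7/54.77 ≈ 0.1278.

λ̂_MAP = 0.1278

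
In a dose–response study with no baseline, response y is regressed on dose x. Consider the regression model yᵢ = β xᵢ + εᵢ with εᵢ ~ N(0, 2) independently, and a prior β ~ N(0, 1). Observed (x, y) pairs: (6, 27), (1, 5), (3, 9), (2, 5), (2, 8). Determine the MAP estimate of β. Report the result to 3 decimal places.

log p(β | y) = −Σ(yᵢ − βxᵢ)²/(2·2) − β²/(2·1) + const.
Setting the derivative to zero: Σxᵢ(yᵢ − βxᵢ)/2 − β/1 = 0, so β = Σxᵢyᵢ / (Σxᵢ² + σ²/τ²).
Σxᵢyᵢ = 6·27 + 1·5 + 3·9 + 2·5 + 2·8 = 220; Σxᵢ² = 54; σ²/τ² = 2.
β̂_MAP = 220 / (54 + 2) = 220/56 ≈ 3.929.

β̂_MAP = 3.929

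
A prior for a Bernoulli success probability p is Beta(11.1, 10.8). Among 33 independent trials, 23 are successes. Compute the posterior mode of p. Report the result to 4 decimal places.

p̂_MAP = 0.6257

Prior: Beta(11.1, 10.8).
Data: 23 successes in 33 trials. The binomial likelihood contributes p^23(1−p)^10, so the posterior is Beta(11.1+23, 10.8+10) = Beta(34.1, 20.8).
For Beta(a, b) with a, b > 1 the mode is (a−1)/(a+b−2) = 33.1/52.9 ≈ 0.6257.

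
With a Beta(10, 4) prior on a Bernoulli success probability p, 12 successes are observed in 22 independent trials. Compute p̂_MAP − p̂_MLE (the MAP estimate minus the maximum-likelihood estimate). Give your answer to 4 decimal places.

MAP − MLE = 0.0722

Posterior is Beta(22, 14); MAP = (22−1)/(36−2) = 21/34 ≈ 0.61765.
MLE ignores the prior: p̂_MLE = k/n = 12/22 ≈ 0.54545.
Difference = 21/34 − 12/22 = 27/374 ≈ 0.0722.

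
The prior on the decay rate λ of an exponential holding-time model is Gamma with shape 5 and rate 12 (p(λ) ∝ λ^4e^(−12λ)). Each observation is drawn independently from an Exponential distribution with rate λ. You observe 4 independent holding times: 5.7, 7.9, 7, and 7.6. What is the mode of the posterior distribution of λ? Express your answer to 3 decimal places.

λ̂_MAP = 0.199

The Exponential(rate=λ) likelihood is ∝ λ^n e^(−λΣtᵢ). Here n = 4 and Σtᵢ = 5.7 + 7.9 + 7 + 7.6 = 28.2.
Posterior ∝ λ^4e^(−12λ) · λ^4e^(−28.2λ) = λ^8e^(−40.2λ), i.e. Gamma(9, 40.2).
Mode = (a−1)/b = 8/40.2 ≈ 0.199.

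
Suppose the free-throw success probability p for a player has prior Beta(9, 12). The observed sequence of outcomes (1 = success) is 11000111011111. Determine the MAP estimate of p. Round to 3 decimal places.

p̂_MAP = 0.545

Prior: Beta(9, 12).
Data: 10 successes in 14 trials (from the sequence). The binomial likelihood contributes p^10(1−p)^4, so the posterior is Beta(9+10, 12+4) = Beta(19, 16).
For Beta(a, b) with a, b > 1 the mode is (a−1)/(a+b−2) = 18/33 ≈ 0.545.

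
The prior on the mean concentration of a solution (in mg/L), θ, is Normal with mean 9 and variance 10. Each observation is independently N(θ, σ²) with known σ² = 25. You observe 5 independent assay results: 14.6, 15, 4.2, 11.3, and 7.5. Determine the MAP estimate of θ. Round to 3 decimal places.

θ̂_MAP = 10.013

n = 5; x̄ = (14.6 + 15 + 4.2 + 11.3 + 7.5)/5 = 52.6/5 = 10.52.
For a Normal prior and Normal likelihood with known variance, the posterior is Normal; its mode equals its mean, the precision-weighted average.
Prior precision 1/σ₀² = 1/10 = 0.1; data precision n/σ² = 5/25 = 0.2.
θ̂ = (0.1·9 + 0.2·10.52) / (0.1 + 0.2) = 3.004/0.3 = 751/75 ≈ 10.013.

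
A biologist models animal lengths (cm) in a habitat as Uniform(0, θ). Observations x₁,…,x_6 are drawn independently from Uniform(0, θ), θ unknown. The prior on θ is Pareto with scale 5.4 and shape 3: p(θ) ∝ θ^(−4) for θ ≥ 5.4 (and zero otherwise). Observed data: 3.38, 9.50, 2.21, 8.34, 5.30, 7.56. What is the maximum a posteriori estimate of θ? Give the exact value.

The Uniform(0, θ) likelihood is θ^(−n) for θ ≥ max(xᵢ), zero otherwise. Here max(xᵢ) = 9.50.
Posterior ∝ θ^(−4) · θ^(−6) = θ^(−10) on θ ≥ max(5.4, 9.50) = 9.50.
This density is strictly decreasing in θ, so the posterior mode lies at the lower boundary of the support.

θ̂_MAP = 9.50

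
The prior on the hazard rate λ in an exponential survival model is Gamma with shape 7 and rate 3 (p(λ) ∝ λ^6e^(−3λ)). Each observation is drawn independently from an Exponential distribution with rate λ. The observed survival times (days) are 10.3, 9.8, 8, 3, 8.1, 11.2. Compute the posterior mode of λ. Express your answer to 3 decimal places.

λ̂_MAP = 0.225

The Exponential(rate=λ) likelihood is ∝ λ^n e^(−λΣtᵢ). Here n = 6 and Σtᵢ = 10.3 + 9.8 + 8 + 3 + 8.1 + 11.2 = 50.4.
Posterior ∝ λ^6e^(−3λ) · λ^6e^(−50.4λ) = λ^12e^(−53.4λ), i.e. Gamma(13, 53.4).
Mode = (a−1)/b = 12/53.4 ≈ 0.225.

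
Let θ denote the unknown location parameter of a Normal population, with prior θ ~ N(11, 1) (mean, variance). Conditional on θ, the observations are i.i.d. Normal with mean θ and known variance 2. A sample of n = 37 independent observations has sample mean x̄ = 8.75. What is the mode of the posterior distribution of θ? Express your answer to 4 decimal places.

θ̂_MAP = 8.8654

n = 37, x̄ = 8.75.
For a Normal prior and Normal likelihood with known variance, the posterior is Normal; its mode equals its mean, the precision-weighted average.
Prior precision 1/σ₀² = 1/1 = 1; data precision n/σ² = 37/2 = 18.5.
θ̂ = (1·11 + 18.5·8.75) / (1 + 18.5) = 172.875/19.5 = 461/52 ≈ 8.8654.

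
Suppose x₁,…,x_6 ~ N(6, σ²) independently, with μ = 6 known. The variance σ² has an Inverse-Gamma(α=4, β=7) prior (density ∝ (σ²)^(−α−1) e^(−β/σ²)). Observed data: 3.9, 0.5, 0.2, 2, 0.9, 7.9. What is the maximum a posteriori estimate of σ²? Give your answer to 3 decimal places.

Sum of squared deviations about the known mean: SS = (3.9−6)² + (0.5−6)² + (0.2−6)² + (2−6)² + (0.9−6)² + (7.9−6)² = 113.92.
The Normal likelihood contributes (σ²)^(−n/2) exp(−SS/(2σ²)), so the posterior is Inverse-Gamma(α + n/2, β + SS/2) = Inverse-Gamma(7, 63.96).
The mode of Inverse-Gamma(a, b) is b/(a+1) = 63.96/8 ≈ 7.995.

σ̂²_MAP = 7.995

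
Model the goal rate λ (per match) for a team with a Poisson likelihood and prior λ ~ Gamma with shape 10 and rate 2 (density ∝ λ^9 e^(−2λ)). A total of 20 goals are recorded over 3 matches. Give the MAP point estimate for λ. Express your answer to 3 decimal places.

Σxᵢ = 20, n = 3.
Posterior ∝ λ^9e^(−2λ) · λ^20e^(−3λ) = λ^29e^(−5λ), i.e. Gamma(shape=30, rate=5).
The mode of a Gamma(a, b) with a ≥ 1 (shape–rate) is (a−1)/b = 29/5 ≈ 5.800.

λ̂_MAP = 5.800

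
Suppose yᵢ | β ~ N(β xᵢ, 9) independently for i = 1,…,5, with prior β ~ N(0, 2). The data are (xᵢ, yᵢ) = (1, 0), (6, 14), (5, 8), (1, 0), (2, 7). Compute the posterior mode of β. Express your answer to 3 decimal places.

log p(β | y) = −Σ(yᵢ − βxᵢ)²/(2·9) − β²/(2·2) + const.
Setting the derivative to zero: Σxᵢ(yᵢ − βxᵢ)/9 − β/2 = 0, so β = Σxᵢyᵢ / (Σxᵢ² + σ²/τ²).
Σxᵢyᵢ = 1·0 + 6·14 + 5·8 + 1·0 + 2·7 = 138; Σxᵢ² = 67; σ²/τ² = 4.5.
β̂_MAP = 138 / (67 + 4.5) = 138/71.5 ≈ 1.930.

β̂_MAP = 1.930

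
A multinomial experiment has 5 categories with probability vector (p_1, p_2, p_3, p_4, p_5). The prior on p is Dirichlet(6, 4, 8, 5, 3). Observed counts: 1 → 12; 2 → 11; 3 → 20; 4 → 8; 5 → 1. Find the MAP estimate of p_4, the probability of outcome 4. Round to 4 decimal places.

The posterior is Dirichlet(αᵢ + nᵢ) = Dirichlet(18, 15, 28, 13, 4).
For a Dirichlet(a₁,…,a_K) with all aᵢ > 1, the mode has j-th component (aⱼ − 1)/(Σaᵢ − K).
Here Σaᵢ = 78 and K = 5, so p_4 = (13 − 1)/(78 − 5) = 12/73 ≈ 0.1644.

MAP estimate: 0.1644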